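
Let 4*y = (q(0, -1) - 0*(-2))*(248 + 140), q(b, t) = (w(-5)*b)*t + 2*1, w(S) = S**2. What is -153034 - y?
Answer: -153228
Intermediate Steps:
q(b, t) = 2 + 25*b*t (q(b, t) = ((-5)**2*b)*t + 2*1 = (25*b)*t + 2 = 25*b*t + 2 = 2 + 25*b*t)
y = 194 (y = (((2 + 25*0*(-1)) - 0*(-2))*(248 + 140))/4 = (((2 + 0) - 3*0)*388)/4 = ((2 + 0)*388)/4 = (2*388)/4 = (1/4)*776 = 194)
-153034 - y = -153034 - 1*194 = -153034 - 194 = -153228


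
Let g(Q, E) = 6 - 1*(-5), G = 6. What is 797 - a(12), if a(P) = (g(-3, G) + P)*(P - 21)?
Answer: 1004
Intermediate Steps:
g(Q, E) = 11 (g(Q, E) = 6 + 5 = 11)
a(P) = (-21 + P)*(11 + P) (a(P) = (11 + P)*(P - 21) = (11 + P)*(-21 + P) = (-21 + P)*(11 + P))
797 - a(12) = 797 - (-231 + 12² - 10*12) = 797 - (-231 + 144 - 120) = 797 - 1*(-207) = 797 + 207 = 1004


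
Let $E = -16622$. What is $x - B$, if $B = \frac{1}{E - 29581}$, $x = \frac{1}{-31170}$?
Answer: $- \frac{5011}{480049170} \approx -1.0439 \cdot 10^{-5}$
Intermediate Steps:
$x = - \frac{1}{31170} \approx -3.2082 \cdot 10^{-5}$
$B = - \frac{1}{46203}$ ($B = \frac{1}{-16622 - 29581} = \frac{1}{-46203} = - \frac{1}{46203} \approx -2.1644 \cdot 10^{-5}$)
$x - B = - \frac{1}{31170} - - \frac{1}{46203} = - \frac{1}{31170} + \frac{1}{46203} = - \frac{5011}{480049170}$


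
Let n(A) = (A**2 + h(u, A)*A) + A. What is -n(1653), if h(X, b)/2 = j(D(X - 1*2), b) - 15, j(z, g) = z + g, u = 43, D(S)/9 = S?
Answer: -9369204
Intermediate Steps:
D(S) = 9*S
j(z, g) = g + z
h(X, b) = -66 + 2*b + 18*X (h(X, b) = 2*((b + 9*(X - 1*2)) - 15) = 2*((b + 9*(X - 2)) - 15) = 2*((b + 9*(-2 + X)) - 15) = 2*((b + (-18 + 9*X)) - 15) = 2*((-18 + b + 9*X) - 15) = 2*(-33 + b + 9*X) = -66 + 2*b + 18*X)
n(A) = A + A**2 + A*(708 + 2*A) (n(A) = (A**2 + (-66 + 2*A + 18*43)*A) + A = (A**2 + (-66 + 2*A + 774)*A) + A = (A**2 + (708 + 2*A)*A) + A = (A**2 + A*(708 + 2*A)) + A = A + A**2 + A*(708 + 2*A))
-n(1653) = -1653*(709 + 3*1653) = -1653*(709 + 4959) = -1653*5668 = -1*9369204 = -9369204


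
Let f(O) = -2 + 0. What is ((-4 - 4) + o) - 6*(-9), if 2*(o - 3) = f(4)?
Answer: 48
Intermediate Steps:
f(O) = -2
o = 2 (o = 3 + (1/2)*(-2) = 3 - 1 = 2)
((-4 - 4) + o) - 6*(-9) = ((-4 - 4) + 2) - 6*(-9) = (-8 + 2) + 54 = -6 + 54 = 48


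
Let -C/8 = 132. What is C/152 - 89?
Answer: -1823/19 ≈ -95.947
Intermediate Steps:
C = -1056 (C = -8*132 = -1056)
C/152 - 89 = -1056/152 - 89 = (1/152)*(-1056) - 89 = -132/19 - 89 = -1823/19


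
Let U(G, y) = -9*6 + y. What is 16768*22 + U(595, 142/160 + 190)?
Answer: 29522631/80 ≈ 3.6903e+5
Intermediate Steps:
U(G, y) = -54 + y
16768*22 + U(595, 142/160 + 190) = 16768*22 + (-54 + (142/160 + 190)) = 368896 + (-54 + (142*(1/160) + 190)) = 368896 + (-54 + (71/80 + 190)) = 368896 + (-54 + 15271/80) = 368896 + 10951/80 = 29522631/80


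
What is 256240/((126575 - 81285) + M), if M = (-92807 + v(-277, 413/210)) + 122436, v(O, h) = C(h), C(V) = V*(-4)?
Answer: 3843600/1123667 ≈ 3.4206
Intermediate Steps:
C(V) = -4*V
v(O, h) = -4*h
M = 444317/15 (M = (-92807 - 1652/210) + 122436 = (-92807 - 4*59/30) + 122436 = (-92807 - 118/15) + 122436 = -1392223/15 + 122436 = 444317/15 ≈ 29621.)
256240/((126575 - 81285) + M) = 256240/((126575 - 81285) + 444317/15) = 256240/(45290 + 444317/15) = 256240/(1123667/15) = 256240*(15/1123667) = 3843600/1123667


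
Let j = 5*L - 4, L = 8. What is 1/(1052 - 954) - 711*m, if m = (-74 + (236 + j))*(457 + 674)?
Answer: -15603551963/98 ≈ -1.5922e+8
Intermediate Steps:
j = 36 (j = 5*8 - 4 = 40 - 4 = 36)
m = 223938 (m = (-74 + (236 + 36))*(457 + 674) = (-74 + 272)*1131 = 198*1131 = 223938)
1/(1052 - 954) - 711*m = 1/(1052 - 954) - 711*223938 = 1/98 - 159219918 = -15603551963/98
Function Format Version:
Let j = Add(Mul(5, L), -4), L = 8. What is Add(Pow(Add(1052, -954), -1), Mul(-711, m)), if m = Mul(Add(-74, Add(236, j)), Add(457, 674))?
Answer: Rational(-15603551963, 98) ≈ -1.5922e+8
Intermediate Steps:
j = 36 (j = Add(Mul(5, 8), -4) = Add(40, -4) = 36)
m = 223938 (m = Mul(Add(-74, Add(236, 36)), Add(457, 674)) = Mul(Add(-74, 272), 1131) = Mul(198, 1131) = 223938)
Add(Pow(Add(1052, -954), -1), Mul(-711, m)) = Add(Pow(Add(1052, -954), -1), Mul(-711, 223938)) = Add(Pow(98, -1), -159219918) = Add(Rational(1, 98), -159219918) = Rational(-15603551963, 98)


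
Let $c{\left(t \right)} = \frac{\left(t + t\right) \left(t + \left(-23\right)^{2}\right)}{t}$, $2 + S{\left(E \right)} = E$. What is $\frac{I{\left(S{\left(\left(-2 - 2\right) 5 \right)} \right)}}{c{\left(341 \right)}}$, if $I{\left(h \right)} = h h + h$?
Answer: $\frac{77}{290} \approx 0.26552$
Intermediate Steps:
$S{\left(E \right)} = -2 + E$
$c{\left(t \right)} = 1058 + 2 t$ ($c{\left(t \right)} = \frac{2 t \left(t + 529\right)}{t} = \frac{2 t \left(529 + t\right)}{t} = 1058 + 2 t$)
$I{\left(h \right)} = h + h^{2}$ ($I{\left(h \right)} = h^{2} + h = h + h^{2}$)
$\frac{I{\left(S{\left(\left(-2 - 2\right) 5 \right)} \right)}}{c{\left(341 \right)}} = \frac{\left(-2 + \left(-2 - 2\right) 5\right) \left(1 + \left(-2 + \left(-2 - 2\right) 5\right)\right)}{1058 + 2 \cdot 341} = \frac{\left(-2 - 20\right) \left(1 - 22\right)}{1058 + 682} = \frac{\left(-2 - 20\right) \left(1 - 22\right)}{1740} = - 22 \left(1 - 22\right) \frac{1}{1740} = \left(-22\right) \left(-21\right) \frac{1}{1740} = 462 \cdot \frac{1}{1740} = \frac{77}{290}$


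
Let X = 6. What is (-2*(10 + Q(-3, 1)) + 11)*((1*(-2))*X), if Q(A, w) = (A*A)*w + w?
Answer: 348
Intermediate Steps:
Q(A, w) = w + w*A² (Q(A, w) = A²*w + w = w*A² + w = w + w*A²)
(-2*(10 + Q(-3, 1)) + 11)*((1*(-2))*X) = (-2*(10 + 1*(1 + (-3)²)) + 11)*((1*(-2))*6) = (-2*(10 + 1*(1 + 9)) + 11)*(-2*6) = (-2*(10 + 1*10) + 11)*(-12) = (-2*(10 + 10) + 11)*(-12) = (-2*20 + 11)*(-12) = (-40 + 11)*(-12) = -29*(-12) = 348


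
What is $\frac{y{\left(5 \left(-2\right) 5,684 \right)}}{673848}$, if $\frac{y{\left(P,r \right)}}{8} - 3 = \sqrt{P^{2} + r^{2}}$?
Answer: $\frac{1}{28077} + \frac{2 \sqrt{117589}}{84231} \approx 0.0081778$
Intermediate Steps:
$y{\left(P,r \right)} = 24 + 8 \sqrt{P^{2} + r^{2}}$
$\frac{y{\left(5 \left(-2\right) 5,684 \right)}}{673848} = \frac{24 + 8 \sqrt{\left(5 \left(-2\right) 5\right)^{2} + 684^{2}}}{673848} = \left(24 + 8 \sqrt{\left(\left(-10\right) 5\right)^{2} + 467856}\right) \frac{1}{673848} = \left(24 + 8 \sqrt{\left(-50\right)^{2} + 467856}\right) \frac{1}{673848} = \left(24 + 8 \sqrt{2500 + 467856}\right) \frac{1}{673848} = \left(24 + 8 \sqrt{470356}\right) \frac{1}{673848} = \left(24 + 8 \cdot 2 \sqrt{117589}\right) \frac{1}{673848} = \left(24 + 16 \sqrt{117589}\right) \frac{1}{673848} = \frac{1}{28077} + \frac{2 \sqrt{117589}}{84231}$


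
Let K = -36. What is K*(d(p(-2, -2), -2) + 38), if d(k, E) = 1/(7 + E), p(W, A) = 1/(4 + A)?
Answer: -6876/5 ≈ -1375.2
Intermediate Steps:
K*(d(p(-2, -2), -2) + 38) = -36*(1/(7 - 2) + 38) = -36*(1/5 + 38) = -36*(⅕ + 38) = -36*191/5 = -6876/5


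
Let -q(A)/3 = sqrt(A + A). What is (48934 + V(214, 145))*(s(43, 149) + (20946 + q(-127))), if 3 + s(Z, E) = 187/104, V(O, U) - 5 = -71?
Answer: 26611790203/26 - 146604*I*sqrt(254) ≈ 1.0235e+9 - 2.3365e+6*I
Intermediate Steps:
V(O, U) = -66 (V(O, U) = 5 - 71 = -66)
q(A) = -3*sqrt(2)*sqrt(A) (q(A) = -3*sqrt(A + A) = -3*sqrt(2)*sqrt(A))
s(Z, E) = -125/104 (s(Z, E) = -3 + 187/104 = -125/104)
(48934 + V(214, 145))*(s(43, 149) + (20946 + q(-127))) = (48934 - 66)*(-125/104 + (20946 - 3*sqrt(2)*sqrt(-127))) = 48868*(-125/104 + (20946 - 3*sqrt(2)*I*sqrt(127))) = 48868*(-125/104 + (20946 - 3*I*sqrt(254))) = 48868*(2178259/104 - 3*I*sqrt(254)) = 26611790203/26 - 146604*I*sqrt(254)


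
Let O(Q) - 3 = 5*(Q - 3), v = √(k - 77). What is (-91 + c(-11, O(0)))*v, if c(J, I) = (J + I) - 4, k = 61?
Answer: -472*I ≈ -472.0*I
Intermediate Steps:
v = 4*I (v = √(61 - 77) = √(-16) = 4*I ≈ 4.0*I)
O(Q) = -12 + 5*Q (O(Q) = 3 + 5*(Q - 3) = 3 + 5*(-3 + Q) = 3 + (-15 + 5*Q) = -12 + 5*Q)
c(J, I) = -4 + I + J (c(J, I) = (I + J) - 4 = -4 + I + J)
(-91 + c(-11, O(0)))*v = (-91 + (-4 + (-12 + 5*0) - 11))*(4*I) = (-91 + (-4 + (-12 + 0) - 11))*(4*I) = (-91 + (-4 - 12 - 11))*(4*I) = (-91 - 27)*(4*I) = -472*I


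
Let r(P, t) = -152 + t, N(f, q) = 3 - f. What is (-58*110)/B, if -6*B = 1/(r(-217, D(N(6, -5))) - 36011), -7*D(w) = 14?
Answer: -1384396200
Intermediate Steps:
D(w) = -2 (D(w) = -⅐*14 = -2)
B = 1/216990 (B = -1/(6*((-152 - 2) - 36011)) = -1/(6*(-154 - 36011)) = -⅙/(-36165) = -⅙*(-1/36165) = 1/216990 ≈ 4.6085e-6)
(-58*110)/B = (-58*110)/(1/216990) = -6380*216990 = -1384396200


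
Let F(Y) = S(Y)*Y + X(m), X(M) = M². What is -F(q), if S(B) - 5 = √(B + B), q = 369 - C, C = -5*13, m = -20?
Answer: -2570 - 868*√217 ≈ -15356.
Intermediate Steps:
C = -65
q = 434 (q = 369 - 1*(-65) = 369 + 65 = 434)
S(B) = 5 + √2*√B (S(B) = 5 + √(B + B) = 5 + √(2*B) = 5 + √2*√B)
F(Y) = 400 + Y*(5 + √2*√Y) (F(Y) = (5 + √2*√Y)*Y + (-20)² = Y*(5 + √2*√Y) + 400 = 400 + Y*(5 + √2*√Y))
-F(q) = -(400 + 434*(5 + √2*√434)) = -(400 + 434*(5 + 2*√217)) = -(400 + (2170 + 868*√217)) = -(2570 + 868*√217) = -2570 - 868*√217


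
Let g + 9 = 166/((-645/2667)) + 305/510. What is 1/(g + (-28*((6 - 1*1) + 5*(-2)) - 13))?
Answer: -21930/12451693 ≈ -0.0017612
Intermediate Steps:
g = -15236803/21930 (g = -9 + (166/((-645/2667)) + 305/510) = -9 + (166/((-645*1/2667)) + 305*(1/510)) = -9 + (166/(-215/889) + 61/102) = -9 + (166*(-889/215) + 61/102) = -9 + (-147574/215 + 61/102) = -9 - 15039433/21930 = -15236803/21930 ≈ -694.79)
1/(g + (-28*((6 - 1*1) + 5*(-2)) - 13)) = 1/(-15236803/21930 + (-28*((6 - 1*1) + 5*(-2)) - 13)) = 1/(-15236803/21930 + (-28*((6 - 1) - 10) - 13)) = 1/(-15236803/21930 + (-28*(5 - 10) - 13)) = 1/(-15236803/21930 + (-28*(-5) - 13)) = 1/(-15236803/21930 + (140 - 13)) = 1/(-15236803/21930 + 127) = 1/(-12451693/21930) = -21930/12451693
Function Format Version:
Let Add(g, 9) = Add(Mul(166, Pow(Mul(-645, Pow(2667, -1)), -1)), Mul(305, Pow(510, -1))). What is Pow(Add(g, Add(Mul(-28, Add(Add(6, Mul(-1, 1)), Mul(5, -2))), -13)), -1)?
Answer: Rational(-21930, 12451693) ≈ -0.0017612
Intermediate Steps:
g = Rational(-15236803, 21930) (g = Add(-9, Add(Mul(166, Pow(Mul(-645, Pow(2667, -1)), -1)), Mul(305, Pow(510, -1)))) = Add(-9, Add(Mul(166, Pow(Mul(-645, Rational(1, 2667)), -1)), Mul(305, Rational(1, 510)))) = Add(-9, Add(Mul(166, Pow(Rational(-215, 889), -1)), Rational(61, 102))) = Add(-9, Add(Mul(166, Rational(-889, 215)), Rational(61, 102))) = Add(-9, Add(Rational(-147574, 215), Rational(61, 102))) = Add(-9, Rational(-15039433, 21930)) = Rational(-15236803, 21930) ≈ -694.79)
Pow(Add(g, Add(Mul(-28, Add(Add(6, Mul(-1, 1)), Mul(5, -2))), -13)), -1) = Pow(Add(Rational(-15236803, 21930), Add(Mul(-28, Add(Add(6, Mul(-1, 1)), Mul(5, -2))), -13)), -1) = Pow(Add(Rational(-15236803, 21930), Add(Mul(-28, Add(Add(6, -1), -10)), -13)), -1) = Pow(Add(Rational(-15236803, 21930), Add(Mul(-28, Add(5, -10)), -13)), -1) = Pow(Add(Rational(-15236803, 21930), Add(Mul(-28, -5), -13)), -1) = Pow(Add(Rational(-15236803, 21930), Add(140, -13)), -1) = Pow(Add(Rational(-15236803, 21930), 127), -1) = Pow(Rational(-12451693, 21930), -1) = Rational(-21930, 12451693)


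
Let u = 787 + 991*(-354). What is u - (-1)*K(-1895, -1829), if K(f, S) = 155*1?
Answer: -349872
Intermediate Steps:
K(f, S) = 155
u = -350027 (u = 787 - 350814 = -350027)
u - (-1)*K(-1895, -1829) = -350027 - (-1)*155 = -350027 - 1*(-155) = -350027 + 155 = -349872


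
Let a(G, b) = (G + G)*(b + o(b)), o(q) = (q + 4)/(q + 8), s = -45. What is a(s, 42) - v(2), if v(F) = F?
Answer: -19324/5 ≈ -3864.8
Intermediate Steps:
o(q) = (4 + q)/(8 + q)
a(G, b) = 2*G*(b + (4 + b)/(8 + b)) (a(G, b) = (G + G)*(b + (4 + b)/(8 + b)) = (2*G)*(b + (4 + b)/(8 + b)) = 2*G*(b + (4 + b)/(8 + b)))
a(s, 42) - v(2) = 2*(-45)*(4 + 42 + 42*(8 + 42))/(8 + 42) - 1*2 = 2*(-45)*(4 + 42 + 42*50)/50 - 2 = 2*(-45)*(1/50)*(4 + 42 + 2100) - 2 = 2*(-45)*(1/50)*2146 - 2 = -19314/5 - 2 = -19324/5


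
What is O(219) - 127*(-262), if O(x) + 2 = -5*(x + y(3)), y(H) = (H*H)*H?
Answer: 32042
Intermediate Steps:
y(H) = H³ (y(H) = H²*H = H³)
O(x) = -137 - 5*x (O(x) = -2 - 5*(x + 3³) = -2 - 5*(x + 27) = -2 - 5*(27 + x) = -2 + (-135 - 5*x) = -137 - 5*x)
O(219) - 127*(-262) = (-137 - 5*219) - 127*(-262) = (-137 - 1095) + 33274 = -1232 + 33274 = 32042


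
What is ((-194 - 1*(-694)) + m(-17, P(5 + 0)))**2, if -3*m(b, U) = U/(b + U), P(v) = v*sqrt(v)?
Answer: 10096258625/40344 + 20920625*sqrt(5)/121032 ≈ 2.5064e+5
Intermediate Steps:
P(v) = v**(3/2)
m(b, U) = -U/(3*(U + b)) (m(b, U) = -U/(3*(b + U)) = -U/(3*(U + b)))
((-194 - 1*(-694)) + m(-17, P(5 + 0)))**2 = ((-194 - 1*(-694)) - (5 + 0)**(3/2)/(3*(5 + 0)**(3/2) + 3*(-17)))**2 = ((-194 + 694) - 5**(3/2)/(3*5**(3/2) - 51))**2 = (500 - 5*sqrt(5)/(3*(5*sqrt(5)) - 51))**2 = (500 - 5*sqrt(5)/(15*sqrt(5) - 51))**2 = (500 - 5*sqrt(5)/(-51 + 15*sqrt(5)))**2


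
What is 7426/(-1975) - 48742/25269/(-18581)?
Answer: -44133970616/11738082225 ≈ -3.7599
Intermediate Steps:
7426/(-1975) - 48742/25269/(-18581) = 7426*(-1/1975) - 48742*1/25269*(-1/18581) = -94/25 - 48742/25269*(-1/18581) = -94/25 + 48742/469523289 = -44133970616/11738082225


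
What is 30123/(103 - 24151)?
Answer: -3347/2672 ≈ -1.2526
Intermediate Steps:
30123/(103 - 24151) = 30123/(-24048) = 30123*(-1/24048) = -3347/2672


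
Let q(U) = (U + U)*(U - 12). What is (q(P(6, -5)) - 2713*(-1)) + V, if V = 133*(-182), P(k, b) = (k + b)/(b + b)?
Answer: -1074529/50 ≈ -21491.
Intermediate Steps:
P(k, b) = (b + k)/(2*b) (P(k, b) = (b + k)/((2*b)) = (b + k)*(1/(2*b)) = (b + k)/(2*b))
q(U) = 2*U*(-12 + U) (q(U) = (2*U)*(-12 + U) = 2*U*(-12 + U))
V = -24206
(q(P(6, -5)) - 2713*(-1)) + V = (2*((½)*(-5 + 6)/(-5))*(-12 + (½)*(-5 + 6)/(-5)) - 2713*(-1)) - 24206 = (2*((½)*(-⅕)*1)*(-12 + (½)*(-⅕)*1) + 2713) - 24206 = (2*(-⅒)*(-12 - ⅒) + 2713) - 24206 = (2*(-⅒)*(-121/10) + 2713) - 24206 = (121/50 + 2713) - 24206 = 135771/50 - 24206 = -1074529/50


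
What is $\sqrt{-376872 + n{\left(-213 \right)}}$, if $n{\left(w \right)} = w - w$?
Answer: $2 i \sqrt{94218} \approx 613.9 i$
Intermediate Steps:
$n{\left(w \right)} = 0$
$\sqrt{-376872 + n{\left(-213 \right)}} = \sqrt{-376872 + 0} = \sqrt{-376872} = 2 i \sqrt{94218}$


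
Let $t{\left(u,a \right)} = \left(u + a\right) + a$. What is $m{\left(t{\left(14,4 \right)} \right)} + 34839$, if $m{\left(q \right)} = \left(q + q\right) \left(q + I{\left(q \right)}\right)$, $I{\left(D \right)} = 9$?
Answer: $36203$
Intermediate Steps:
$t{\left(u,a \right)} = u + 2 a$ ($t{\left(u,a \right)} = \left(a + u\right) + a = u + 2 a$)
$m{\left(q \right)} = 2 q \left(9 + q\right)$ ($m{\left(q \right)} = \left(q + q\right) \left(q + 9\right) = 2 q \left(9 + q\right)$)
$m{\left(t{\left(14,4 \right)} \right)} + 34839 = 2 \left(14 + 2 \cdot 4\right) \left(9 + \left(14 + 2 \cdot 4\right)\right) + 34839 = 2 \left(14 + 8\right) \left(9 + \left(14 + 8\right)\right) + 34839 = 2 \cdot 22 \left(9 + 22\right) + 34839 = 2 \cdot 22 \cdot 31 + 34839 = 1364 + 34839 = 36203$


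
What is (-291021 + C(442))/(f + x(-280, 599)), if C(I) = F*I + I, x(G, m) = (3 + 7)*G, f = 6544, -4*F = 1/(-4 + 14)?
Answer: -1937267/24960 ≈ -77.615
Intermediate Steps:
F = -1/40 (F = -1/(4*(-4 + 14)) = -¼/10 = -¼*⅒ = -1/40 ≈ -0.025000)
x(G, m) = 10*G
C(I) = 39*I/40 (C(I) = -I/40 + I = 39*I/40)
(-291021 + C(442))/(f + x(-280, 599)) = (-291021 + (39/40)*442)/(6544 + 10*(-280)) = (-291021 + 8619/20)/(6544 - 2800) = -5811801/20/3744 = -5811801/20*1/3744 = -1937267/24960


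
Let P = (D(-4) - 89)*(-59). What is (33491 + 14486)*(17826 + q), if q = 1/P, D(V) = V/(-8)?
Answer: 8931250550840/10443 ≈ 8.5524e+8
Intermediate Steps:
D(V) = -V/8 (D(V) = V*(-⅛) = -V/8)
P = 10443/2 (P = (-⅛*(-4) - 89)*(-59) = (½ - 89)*(-59) = -177/2*(-59) = 10443/2 ≈ 5221.5)
q = 2/10443 (q = 1/(10443/2) = 2/10443 ≈ 0.00019152)
(33491 + 14486)*(17826 + q) = (33491 + 14486)*(17826 + 2/10443) = 47977*(186156920/10443) = 8931250550840/10443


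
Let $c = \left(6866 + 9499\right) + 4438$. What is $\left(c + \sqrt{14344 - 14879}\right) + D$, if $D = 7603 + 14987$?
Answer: $43393 + i \sqrt{535} \approx 43393.0 + 23.13 i$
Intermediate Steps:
$D = 22590$
$c = 20803$ ($c = 16365 + 4438 = 20803$)
$\left(c + \sqrt{14344 - 14879}\right) + D = \left(20803 + \sqrt{14344 - 14879}\right) + 22590 = \left(20803 + \sqrt{-535}\right) + 22590 = \left(20803 + i \sqrt{535}\right) + 22590 = 43393 + i \sqrt{535}$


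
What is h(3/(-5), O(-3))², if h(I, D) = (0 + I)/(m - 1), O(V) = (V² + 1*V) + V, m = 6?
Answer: 9/625 ≈ 0.014400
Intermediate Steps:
O(V) = V² + 2*V (O(V) = (V² + V) + V = (V + V²) + V = V² + 2*V)
h(I, D) = I/5 (h(I, D) = (0 + I)/(6 - 1) = I/5)
h(3/(-5), O(-3))² = ((3/(-5))/5)² = ((3*(-⅕))/5)² = ((⅕)*(-⅗))² = (-3/25)² = 9/625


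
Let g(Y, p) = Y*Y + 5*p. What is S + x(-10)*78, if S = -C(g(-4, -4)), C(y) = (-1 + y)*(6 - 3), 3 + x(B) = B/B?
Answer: -141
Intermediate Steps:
g(Y, p) = Y² + 5*p
x(B) = -2 (x(B) = -3 + B/B = -3 + 1 = -2)
C(y) = -3 + 3*y (C(y) = (-1 + y)*3 = -3 + 3*y)
S = 15 (S = -(-3 + 3*((-4)² + 5*(-4))) = -(-3 + 3*(16 - 20)) = -(-3 + 3*(-4)) = -(-3 - 12) = -1*(-15) = 15)
S + x(-10)*78 = 15 - 2*78 = 15 - 156 = -141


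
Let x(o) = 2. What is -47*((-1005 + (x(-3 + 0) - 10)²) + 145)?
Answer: 37412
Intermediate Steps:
-47*((-1005 + (x(-3 + 0) - 10)²) + 145) = -47*((-1005 + (2 - 10)²) + 145) = -47*((-1005 + (-8)²) + 145) = -47*((-1005 + 64) + 145) = -47*(-941 + 145) = -47*(-796) = 37412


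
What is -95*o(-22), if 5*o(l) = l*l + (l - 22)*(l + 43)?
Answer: 8360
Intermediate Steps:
o(l) = l**2/5 + (-22 + l)*(43 + l)/5 (o(l) = (l*l + (l - 22)*(l + 43))/5 = (l**2 + (-22 + l)*(43 + l))/5 = l**2/5 + (-22 + l)*(43 + l)/5)
-95*o(-22) = -95*(-946/5 + (2/5)*(-22)**2 + (21/5)*(-22)) = -95*(-946/5 + (2/5)*484 - 462/5) = -95*(-946/5 + 968/5 - 462/5) = -95*(-88) = 8360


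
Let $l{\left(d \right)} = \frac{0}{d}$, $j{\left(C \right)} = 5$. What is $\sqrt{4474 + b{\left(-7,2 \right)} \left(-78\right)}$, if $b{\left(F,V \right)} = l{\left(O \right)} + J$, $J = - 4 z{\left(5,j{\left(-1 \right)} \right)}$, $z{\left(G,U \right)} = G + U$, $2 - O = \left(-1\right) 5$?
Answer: $\sqrt{7594} \approx 87.144$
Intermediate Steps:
$O = 7$ ($O = 2 - \left(-1\right) 5 = 2 - -5 = 2 + 5 = 7$)
$l{\left(d \right)} = 0$
$J = -40$ ($J = - 4 \left(5 + 5\right) = \left(-4\right) 10 = -40$)
$b{\left(F,V \right)} = -40$ ($b{\left(F,V \right)} = 0 - 40 = -40$)
$\sqrt{4474 + b{\left(-7,2 \right)} \left(-78\right)} = \sqrt{4474 - -3120} = \sqrt{4474 + 3120} = \sqrt{7594}$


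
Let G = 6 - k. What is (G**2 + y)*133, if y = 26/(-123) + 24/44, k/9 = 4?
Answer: 162014216/1353 ≈ 1.1974e+5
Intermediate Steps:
k = 36 (k = 9*4 = 36)
G = -30 (G = 6 - 1*36 = 6 - 36 = -30)
y = 452/1353 (y = 26*(-1/123) + 24*(1/44) = -26/123 + 6/11 = 452/1353 ≈ 0.33407)
(G**2 + y)*133 = ((-30)**2 + 452/1353)*133 = (900 + 452/1353)*133 = (1218152/1353)*133 = 162014216/1353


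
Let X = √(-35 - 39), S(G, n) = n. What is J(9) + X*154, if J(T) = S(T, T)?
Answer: 9 + 154*I*√74 ≈ 9.0 + 1324.8*I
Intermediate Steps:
J(T) = T
X = I*√74 (X = √(-74) = I*√74 ≈ 8.6023*I)
J(9) + X*154 = 9 + (I*√74)*154 = 9 + 154*I*√74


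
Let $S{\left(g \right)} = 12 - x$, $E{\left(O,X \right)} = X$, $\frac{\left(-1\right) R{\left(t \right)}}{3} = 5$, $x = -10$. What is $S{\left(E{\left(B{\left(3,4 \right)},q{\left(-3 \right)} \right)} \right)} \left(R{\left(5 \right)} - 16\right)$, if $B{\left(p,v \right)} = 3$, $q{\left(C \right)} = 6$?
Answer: $-682$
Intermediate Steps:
$R{\left(t \right)} = -15$ ($R{\left(t \right)} = \left(-3\right) 5 = -15$)
$S{\left(g \right)} = 22$ ($S{\left(g \right)} = 12 - -10 = 12 + 10 = 22$)
$S{\left(E{\left(B{\left(3,4 \right)},q{\left(-3 \right)} \right)} \right)} \left(R{\left(5 \right)} - 16\right) = 22 \left(-15 - 16\right) = 22 \left(-31\right) = -682$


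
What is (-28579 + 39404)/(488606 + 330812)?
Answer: 10825/819418 ≈ 0.013211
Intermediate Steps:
(-28579 + 39404)/(488606 + 330812) = 10825/819418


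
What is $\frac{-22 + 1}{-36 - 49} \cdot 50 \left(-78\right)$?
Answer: $- \frac{16380}{17} \approx -963.53$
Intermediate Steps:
$\frac{-22 + 1}{-36 - 49} \cdot 50 \left(-78\right) = - \frac{21}{-85} \cdot 50 \left(-78\right) = \left(-21\right) \left(- \frac{1}{85}\right) 50 \left(-78\right) = \frac{21}{85} \cdot 50 \left(-78\right) = \frac{210}{17} \left(-78\right) = - \frac{16380}{17}$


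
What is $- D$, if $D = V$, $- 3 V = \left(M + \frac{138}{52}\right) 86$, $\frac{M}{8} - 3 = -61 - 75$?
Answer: $- \frac{1186585}{39} \approx -30425.0$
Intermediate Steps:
$M = -1064$ ($M = 24 + 8 \left(-61 - 75\right) = 24 + 8 \left(-136\right) = 24 - 1088 = -1064$)
$V = \frac{1186585}{39}$ ($V = - \frac{\left(-1064 + \frac{138}{52}\right) 86}{3} = - \frac{\left(-1064 + 138 \cdot \frac{1}{52}\right) 86}{3} = - \frac{\left(-1064 + \frac{69}{26}\right) 86}{3} = - \frac{\left(- \frac{27595}{26}\right) 86}{3} = \left(- \frac{1}{3}\right) \left(- \frac{1186585}{13}\right) = \frac{1186585}{39} \approx 30425.0$)
$D = \frac{1186585}{39} \approx 30425.0$
$- D = \left(-1\right) \frac{1186585}{39} = - \frac{1186585}{39}$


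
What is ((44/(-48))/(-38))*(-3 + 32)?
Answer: 319/456 ≈ 0.69956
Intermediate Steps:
((44/(-48))/(-38))*(-3 + 32) = ((44*(-1/48))*(-1/38))*29 = -11/12*(-1/38)*29 = (11/456)*29 = 319/456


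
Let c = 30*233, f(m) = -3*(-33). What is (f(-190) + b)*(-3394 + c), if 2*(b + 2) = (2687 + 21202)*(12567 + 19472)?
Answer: 1376152997270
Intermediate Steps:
b = 765379667/2 (b = -2 + ((2687 + 21202)*(12567 + 19472))/2 = -2 + (23889*32039)/2 = -2 + (½)*765379671 = -2 + 765379671/2 = 765379667/2 ≈ 3.8269e+8)
f(m) = 99
c = 6990
(f(-190) + b)*(-3394 + c) = (99 + 765379667/2)*(-3394 + 6990) = (765379865/2)*3596 = 1376152997270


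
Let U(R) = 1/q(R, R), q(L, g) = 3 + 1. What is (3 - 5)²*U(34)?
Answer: 1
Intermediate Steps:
q(L, g) = 4
U(R) = ¼ (U(R) = 1/4 = ¼)
(3 - 5)²*U(34) = (3 - 5)²*(¼) = (-2)²*(¼) = 4*(¼) = 1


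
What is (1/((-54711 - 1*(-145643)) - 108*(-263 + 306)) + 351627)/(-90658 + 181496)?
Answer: 30341190577/7838229344 ≈ 3.8709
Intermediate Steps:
(1/((-54711 - 1*(-145643)) - 108*(-263 + 306)) + 351627)/(-90658 + 181496) = (1/((-54711 + 145643) - 108*43) + 351627)/90838 = (1/(90932 - 4644) + 351627)*(1/90838) = (1/86288 + 351627)*(1/90838) = (30341190577/86288)*(1/90838) = 30341190577/7838229344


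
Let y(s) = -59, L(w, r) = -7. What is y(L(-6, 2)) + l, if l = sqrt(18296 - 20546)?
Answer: -59 + 15*I*sqrt(10) ≈ -59.0 + 47.434*I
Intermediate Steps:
l = 15*I*sqrt(10) (l = sqrt(-2250) = 15*I*sqrt(10) ≈ 47.434*I)
y(L(-6, 2)) + l = -59 + 15*I*sqrt(10)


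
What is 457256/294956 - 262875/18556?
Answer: -17262929041/1368300884 ≈ -12.616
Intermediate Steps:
457256/294956 - 262875/18556 = 457256*(1/294956) - 262875*1/18556 = 114314/73739 - 262875/18556 = -17262929041/1368300884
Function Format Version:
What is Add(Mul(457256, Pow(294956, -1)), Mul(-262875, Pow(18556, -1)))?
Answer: Rational(-17262929041, 1368300884) ≈ -12.616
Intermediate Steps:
Add(Mul(457256, Pow(294956, -1)), Mul(-262875, Pow(18556, -1))) = Add(Mul(457256, Rational(1, 294956)), Mul(-262875, Rational(1, 18556))) = Add(Rational(114314, 73739), Rational(-262875, 18556)) = Rational(-17262929041, 1368300884)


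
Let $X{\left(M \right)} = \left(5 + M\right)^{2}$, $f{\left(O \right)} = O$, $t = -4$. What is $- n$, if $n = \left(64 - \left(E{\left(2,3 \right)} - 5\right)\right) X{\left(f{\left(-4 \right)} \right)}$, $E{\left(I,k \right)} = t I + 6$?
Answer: $-71$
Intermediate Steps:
$E{\left(I,k \right)} = 6 - 4 I$ ($E{\left(I,k \right)} = - 4 I + 6 = 6 - 4 I$)
$n = 71$ ($n = \left(64 - \left(\left(6 - 8\right) - 5\right)\right) \left(5 - 4\right)^{2} = \left(64 - \left(\left(6 - 8\right) - 5\right)\right) 1^{2} = \left(64 - \left(-2 - 5\right)\right) 1 = \left(64 - -7\right) 1 = \left(64 + 7\right) 1 = 71 \cdot 1 = 71$)
$- n = \left(-1\right) 71 = -71$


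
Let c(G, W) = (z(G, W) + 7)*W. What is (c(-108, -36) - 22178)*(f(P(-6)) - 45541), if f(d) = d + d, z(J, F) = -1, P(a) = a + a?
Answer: 1020382610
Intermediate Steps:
P(a) = 2*a
f(d) = 2*d
c(G, W) = 6*W (c(G, W) = (-1 + 7)*W = 6*W)
(c(-108, -36) - 22178)*(f(P(-6)) - 45541) = (6*(-36) - 22178)*(2*(2*(-6)) - 45541) = (-216 - 22178)*(2*(-12) - 45541) = -22394*(-24 - 45541) = -22394*(-45565) = 1020382610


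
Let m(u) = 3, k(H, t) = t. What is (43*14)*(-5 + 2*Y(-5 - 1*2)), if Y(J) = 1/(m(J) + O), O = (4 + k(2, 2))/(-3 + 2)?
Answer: -10234/3 ≈ -3411.3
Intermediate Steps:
O = -6 (O = (4 + 2)/(-3 + 2) = 6/(-1) = 6*(-1) = -6)
Y(J) = -⅓ (Y(J) = 1/(3 - 6) = 1/(-3) = -⅓)
(43*14)*(-5 + 2*Y(-5 - 1*2)) = (43*14)*(-5 + 2*(-⅓)) = 602*(-5 - ⅔) = 602*(-17/3) = -10234/3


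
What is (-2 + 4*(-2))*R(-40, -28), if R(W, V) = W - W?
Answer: 0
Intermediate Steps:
R(W, V) = 0
(-2 + 4*(-2))*R(-40, -28) = (-2 + 4*(-2))*0 = (-2 - 8)*0 = -10*0 = 0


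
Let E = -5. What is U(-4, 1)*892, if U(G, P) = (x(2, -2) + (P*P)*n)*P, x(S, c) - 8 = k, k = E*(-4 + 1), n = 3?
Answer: 23192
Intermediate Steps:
k = 15 (k = -5*(-4 + 1) = -5*(-3) = 15)
x(S, c) = 23 (x(S, c) = 8 + 15 = 23)
U(G, P) = P*(23 + 3*P²) (U(G, P) = (23 + (P*P)*3)*P = (23 + P²*3)*P = (23 + 3*P²)*P = P*(23 + 3*P²))
U(-4, 1)*892 = (1*(23 + 3*1²))*892 = (1*(23 + 3*1))*892 = (1*(23 + 3))*892 = (1*26)*892 = 26*892 = 23192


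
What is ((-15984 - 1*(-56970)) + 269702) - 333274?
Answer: -22586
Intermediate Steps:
((-15984 - 1*(-56970)) + 269702) - 333274 = ((-15984 + 56970) + 269702) - 333274 = (40986 + 269702) - 333274 = 310688 - 333274 = -22586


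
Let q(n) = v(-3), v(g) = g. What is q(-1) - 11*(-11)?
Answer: 118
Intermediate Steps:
q(n) = -3
q(-1) - 11*(-11) = -3 - 11*(-11) = -3 + 121 = 118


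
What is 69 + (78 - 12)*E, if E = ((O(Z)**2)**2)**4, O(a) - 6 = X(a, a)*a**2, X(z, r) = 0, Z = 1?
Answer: 186193253892165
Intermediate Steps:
O(a) = 6 (O(a) = 6 + 0*a**2 = 6 + 0 = 6)
E = 2821109907456 (E = ((6**2)**2)**4 = (36**2)**4 = 1296**4 = 2821109907456)
69 + (78 - 12)*E = 69 + (78 - 12)*2821109907456 = 69 + 66*2821109907456 = 69 + 186193253892096 = 186193253892165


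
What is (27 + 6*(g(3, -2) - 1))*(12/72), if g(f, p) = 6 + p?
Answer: 15/2 ≈ 7.5000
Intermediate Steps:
(27 + 6*(g(3, -2) - 1))*(12/72) = (27 + 6*((6 - 2) - 1))*(12/72) = (27 + 6*(4 - 1))*(12*(1/72)) = (27 + 6*3)*(1/6) = (27 + 18)*(1/6) = 45*(1/6) = 15/2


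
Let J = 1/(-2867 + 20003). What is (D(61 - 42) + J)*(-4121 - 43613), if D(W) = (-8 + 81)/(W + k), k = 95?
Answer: -4976436569/162792 ≈ -30569.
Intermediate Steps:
J = 1/17136 ≈ 5.8357e-5
D(W) = 73/(95 + W) (D(W) = (-8 + 81)/(W + 95) = 73/(95 + W))
(D(61 - 42) + J)*(-4121 - 43613) = (73/(95 + (61 - 42)) + 1/17136)*(-4121 - 43613) = (73/(95 + 19) + 1/17136)*(-47734) = (73/114 + 1/17136)*(-47734) = (208507/325584)*(-47734) = -4976436569/162792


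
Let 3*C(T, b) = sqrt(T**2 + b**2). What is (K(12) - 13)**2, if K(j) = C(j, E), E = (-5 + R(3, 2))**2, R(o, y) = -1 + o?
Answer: 64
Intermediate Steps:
E = 9 (E = (-5 + (-1 + 3))**2 = (-5 + 2)**2 = (-3)**2 = 9)
C(T, b) = sqrt(T**2 + b**2)/3
K(j) = sqrt(81 + j**2)/3 (K(j) = sqrt(j**2 + 9**2)/3 = sqrt(j**2 + 81)/3 = sqrt(81 + j**2)/3)
(K(12) - 13)**2 = (sqrt(81 + 12**2)/3 - 13)**2 = (sqrt(81 + 144)/3 - 13)**2 = (sqrt(225)/3 - 13)**2 = ((1/3)*15 - 13)**2 = (5 - 13)**2 = (-8)**2 = 64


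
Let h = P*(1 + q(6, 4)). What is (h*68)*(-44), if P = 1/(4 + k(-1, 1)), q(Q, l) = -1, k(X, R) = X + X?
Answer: 0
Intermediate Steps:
k(X, R) = 2*X
P = ½ (P = 1/(4 + 2*(-1)) = 1/(4 - 2) = 1/2 = ½ ≈ 0.50000)
h = 0 (h = (1 - 1)/2 = (½)*0 = 0)
(h*68)*(-44) = (0*68)*(-44) = 0*(-44) = 0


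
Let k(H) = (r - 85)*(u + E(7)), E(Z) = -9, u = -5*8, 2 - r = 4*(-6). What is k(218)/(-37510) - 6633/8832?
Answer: -45722857/55214720 ≈ -0.82809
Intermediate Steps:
r = 26 (r = 2 - 4*(-6) = 2 - 1*(-24) = 2 + 24 = 26)
u = -40
k(H) = 2891 (k(H) = (26 - 85)*(-40 - 9) = -59*(-49) = 2891)
k(218)/(-37510) - 6633/8832 = 2891/(-37510) - 6633/8832 = 2891*(-1/37510) - 6633*1/8832 = -2891/37510 - 2211/2944 = -45722857/55214720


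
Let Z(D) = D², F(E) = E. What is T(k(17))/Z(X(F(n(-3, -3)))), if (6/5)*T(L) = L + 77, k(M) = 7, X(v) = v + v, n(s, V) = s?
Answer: 35/18 ≈ 1.9444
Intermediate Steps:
X(v) = 2*v
T(L) = 385/6 + 5*L/6 (T(L) = 5*(L + 77)/6 = 5*(77 + L)/6 = 385/6 + 5*L/6)
T(k(17))/Z(X(F(n(-3, -3)))) = (385/6 + (⅚)*7)/((2*(-3))²) = (385/6 + 35/6)/((-6)²) = 70/36 = 70*(1/36) = 35/18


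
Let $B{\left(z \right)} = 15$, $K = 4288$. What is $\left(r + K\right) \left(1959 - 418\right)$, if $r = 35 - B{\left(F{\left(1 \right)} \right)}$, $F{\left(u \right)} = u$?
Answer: $6638628$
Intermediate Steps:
$r = 20$ ($r = 35 - 15 = 20$)
$\left(r + K\right) \left(1959 - 418\right) = \left(20 + 4288\right) \left(1959 - 418\right) = 4308 \cdot 1541 = 6638628$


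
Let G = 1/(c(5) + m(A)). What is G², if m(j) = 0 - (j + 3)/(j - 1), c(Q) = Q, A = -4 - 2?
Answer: 49/1024 ≈ 0.047852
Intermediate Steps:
A = -6
m(j) = -(3 + j)/(-1 + j) (m(j) = 0 - (3 + j)/(-1 + j) = -(3 + j)/(-1 + j))
G = 7/32 (G = 1/(5 + (-3 - 1*(-6))/(-1 - 6)) = 1/(5 + (-3 + 6)/(-7)) = 1/(5 - ⅐*3) = 1/(5 - 3/7) = 1/(32/7) = 7/32 ≈ 0.21875)
G² = (7/32)² = 49/1024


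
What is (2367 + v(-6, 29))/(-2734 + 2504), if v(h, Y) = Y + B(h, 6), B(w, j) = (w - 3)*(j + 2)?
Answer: -1162/115 ≈ -10.104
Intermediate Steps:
B(w, j) = (-3 + w)*(2 + j)
v(h, Y) = -24 + Y + 8*h (v(h, Y) = Y + (-6 - 3*6 + 2*h + 6*h) = Y + (-6 - 18 + 2*h + 6*h) = Y + (-24 + 8*h) = -24 + Y + 8*h)
(2367 + v(-6, 29))/(-2734 + 2504) = (2367 + (-24 + 29 + 8*(-6)))/(-2734 + 2504) = (2367 + (-24 + 29 - 48))/(-230) = (2367 - 43)*(-1/230) = 2324*(-1/230) = -1162/115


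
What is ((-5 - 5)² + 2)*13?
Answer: 1326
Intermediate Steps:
((-5 - 5)² + 2)*13 = ((-10)² + 2)*13 = (100 + 2)*13 = 102*13 = 1326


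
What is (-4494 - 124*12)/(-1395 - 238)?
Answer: 5982/1633 ≈ 3.6632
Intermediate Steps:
(-4494 - 124*12)/(-1395 - 238) = (-4494 - 1488)/(-1633) = -5982*(-1/1633) = 5982/1633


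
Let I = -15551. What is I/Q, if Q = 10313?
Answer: -15551/10313 ≈ -1.5079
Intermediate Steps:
I/Q = -15551/10313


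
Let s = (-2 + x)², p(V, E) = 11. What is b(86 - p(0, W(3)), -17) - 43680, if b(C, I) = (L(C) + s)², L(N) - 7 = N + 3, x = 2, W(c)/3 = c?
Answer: -36455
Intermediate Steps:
W(c) = 3*c
L(N) = 10 + N (L(N) = 7 + (N + 3) = 7 + (3 + N) = 10 + N)
s = 0 (s = (-2 + 2)² = 0² = 0)
b(C, I) = (10 + C)² (b(C, I) = ((10 + C) + 0)² = (10 + C)²)
b(86 - p(0, W(3)), -17) - 43680 = (10 + (86 - 1*11))² - 43680 = (10 + (86 - 11))² - 43680 = (10 + 75)² - 43680 = 85² - 43680 = 7225 - 43680 = -36455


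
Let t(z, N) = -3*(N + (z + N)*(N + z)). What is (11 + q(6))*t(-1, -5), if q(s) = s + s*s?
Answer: -4929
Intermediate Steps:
t(z, N) = -3*N - 3*(N + z)² (t(z, N) = -3*(N + (N + z)*(N + z)) = -3*(N + (N + z)²) = -3*N - 3*(N + z)²)
q(s) = s + s²
(11 + q(6))*t(-1, -5) = (11 + 6*(1 + 6))*(-3*(-5) - 3*(-5 - 1)²) = (11 + 6*7)*(15 - 3*(-6)²) = (11 + 42)*(15 - 3*36) = 53*(15 - 108) = 53*(-93) = -4929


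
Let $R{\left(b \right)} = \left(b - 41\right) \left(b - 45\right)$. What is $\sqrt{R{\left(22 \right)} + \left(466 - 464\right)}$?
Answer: $\sqrt{439} \approx 20.952$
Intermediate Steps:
$R{\left(b \right)} = \left(-45 + b\right) \left(-41 + b\right)$ ($R{\left(b \right)} = \left(-41 + b\right) \left(-45 + b\right) = \left(-45 + b\right) \left(-41 + b\right)$)
$\sqrt{R{\left(22 \right)} + \left(466 - 464\right)} = \sqrt{\left(1845 + 22^{2} - 1892\right) + \left(466 - 464\right)} = \sqrt{\left(1845 + 484 - 1892\right) + 2} = \sqrt{437 + 2} = \sqrt{439}$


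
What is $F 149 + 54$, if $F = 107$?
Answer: $15997$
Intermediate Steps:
$F 149 + 54 = 107 \cdot 149 + 54 = 15943 + 54 = 15997$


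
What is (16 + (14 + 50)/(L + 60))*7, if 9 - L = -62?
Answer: 15120/131 ≈ 115.42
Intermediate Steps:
L = 71 (L = 9 - 1*(-62) = 9 + 62 = 71)
(16 + (14 + 50)/(L + 60))*7 = (16 + (14 + 50)/(71 + 60))*7 = (16 + 64/131)*7 = (2160/131)*7 = 15120/131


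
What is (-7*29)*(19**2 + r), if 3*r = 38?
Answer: -227563/3 ≈ -75854.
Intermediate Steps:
r = 38/3 (r = (1/3)*38 = 38/3 ≈ 12.667)
(-7*29)*(19**2 + r) = (-7*29)*(19**2 + 38/3) = -203*(361 + 38/3) = -203*1121/3 = -227563/3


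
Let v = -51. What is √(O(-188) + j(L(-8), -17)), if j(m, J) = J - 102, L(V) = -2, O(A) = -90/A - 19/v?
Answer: I*√2715345570/4794 ≈ 10.87*I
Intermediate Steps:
O(A) = 19/51 - 90/A (O(A) = -90/A - 19/(-51) = -90/A - 19*(-1/51) = -90/A + 19/51 = 19/51 - 90/A)
j(m, J) = -102 + J
√(O(-188) + j(L(-8), -17)) = √((19/51 - 90/(-188)) + (-102 - 17)) = √((19/51 - 90*(-1/188)) - 119) = √((19/51 + 45/94) - 119) = √(4081/4794 - 119) = √(-566405/4794) = I*√2715345570/4794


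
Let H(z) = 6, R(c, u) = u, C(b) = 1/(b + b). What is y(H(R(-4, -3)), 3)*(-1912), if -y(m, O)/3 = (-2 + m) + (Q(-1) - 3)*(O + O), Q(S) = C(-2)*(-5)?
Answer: -37284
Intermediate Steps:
C(b) = 1/(2*b)
Q(S) = 5/4 (Q(S) = ((1/2)/(-2))*(-5) = ((1/2)*(-1/2))*(-5) = -1/4*(-5) = 5/4)
y(m, O) = 6 - 3*m + 21*O/2 (y(m, O) = -3*((-2 + m) + (5/4 - 3)*(O + O)) = -3*((-2 + m) - 7*O/2) = -3*(-2 + m - 7*O/2) = 6 - 3*m + 21*O/2)
y(H(R(-4, -3)), 3)*(-1912) = (6 - 3*6 + (21/2)*3)*(-1912) = (6 - 18 + 63/2)*(-1912) = (39/2)*(-1912) = -37284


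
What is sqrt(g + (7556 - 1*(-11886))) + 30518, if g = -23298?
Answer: 30518 + 4*I*sqrt(241) ≈ 30518.0 + 62.097*I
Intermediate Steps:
sqrt(g + (7556 - 1*(-11886))) + 30518 = sqrt(-23298 + (7556 - 1*(-11886))) + 30518 = sqrt(-23298 + (7556 + 11886)) + 30518 = sqrt(-23298 + 19442) + 30518 = sqrt(-3856) + 30518 = 4*I*sqrt(241) + 30518 = 30518 + 4*I*sqrt(241)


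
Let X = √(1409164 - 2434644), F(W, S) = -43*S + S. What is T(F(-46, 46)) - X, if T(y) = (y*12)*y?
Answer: 44791488 - 2*I*√256370 ≈ 4.4791e+7 - 1012.7*I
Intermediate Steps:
F(W, S) = -42*S
X = 2*I*√256370 (X = √(-1025480) = 2*I*√256370 ≈ 1012.7*I)
T(y) = 12*y² (T(y) = (12*y)*y = 12*y²)
T(F(-46, 46)) - X = 12*(-42*46)² - 2*I*√256370 = 12*(-1932)² - 2*I*√256370 = 12*3732624 - 2*I*√256370 = 44791488 - 2*I*√256370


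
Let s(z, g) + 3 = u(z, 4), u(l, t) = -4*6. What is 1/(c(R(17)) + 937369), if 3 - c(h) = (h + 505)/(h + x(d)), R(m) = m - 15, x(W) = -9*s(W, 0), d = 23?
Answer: 245/229655633 ≈ 1.0668e-6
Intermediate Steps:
u(l, t) = -24
s(z, g) = -27 (s(z, g) = -3 - 24 = -27)
x(W) = 243 (x(W) = -9*(-27) = 243)
R(m) = -15 + m
c(h) = 3 - (505 + h)/(243 + h) (c(h) = 3 - (h + 505)/(h + 243) = 3 - (505 + h)/(243 + h))
1/(c(R(17)) + 937369) = 1/(2*(112 + (-15 + 17))/(243 + (-15 + 17)) + 937369) = 1/(2*(112 + 2)/(243 + 2) + 937369) = 1/(2*114/245 + 937369) = 1/(2*(1/245)*114 + 937369) = 1/(228/245 + 937369) = 1/(229655633/245) = 245/229655633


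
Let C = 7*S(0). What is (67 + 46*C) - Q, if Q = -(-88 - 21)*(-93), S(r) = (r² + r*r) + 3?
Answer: 11170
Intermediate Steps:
S(r) = 3 + 2*r² (S(r) = (r² + r²) + 3 = 2*r² + 3 = 3 + 2*r²)
C = 21 (C = 7*(3 + 2*0²) = 7*(3 + 2*0) = 7*(3 + 0) = 7*3 = 21)
Q = -10137 (Q = -(-109)*(-93) = -1*10137 = -10137)
(67 + 46*C) - Q = (67 + 46*21) - 1*(-10137) = (67 + 966) + 10137 = 1033 + 10137 = 11170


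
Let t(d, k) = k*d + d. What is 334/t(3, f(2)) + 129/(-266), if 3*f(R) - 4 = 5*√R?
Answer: -622037/266 + 1670*√2 ≈ 23.252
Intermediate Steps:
f(R) = 4/3 + 5*√R/3 (f(R) = 4/3 + (5*√R)/3 = 4/3 + 5*√R/3)
t(d, k) = d + d*k (t(d, k) = d*k + d = d + d*k)
334/t(3, f(2)) + 129/(-266) = 334/((3*(1 + (4/3 + 5*√2/3)))) + 129/(-266) = 334/((3*(7/3 + 5*√2/3))) + 129*(-1/266) = 334/(7 + 5*√2) - 129/266 = -129/266 + 334/(7 + 5*√2)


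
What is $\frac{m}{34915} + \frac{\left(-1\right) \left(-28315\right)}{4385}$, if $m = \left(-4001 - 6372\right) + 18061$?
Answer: $\frac{204466021}{30620455} \approx 6.6774$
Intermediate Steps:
$m = 7688$ ($m = \left(-4001 - 6372\right) + 18061 = -10373 + 18061 = 7688$)
$\frac{m}{34915} + \frac{\left(-1\right) \left(-28315\right)}{4385} = \frac{7688}{34915} + \frac{\left(-1\right) \left(-28315\right)}{4385} = 7688 \cdot \frac{1}{34915} + 28315 \cdot \frac{1}{4385} = \frac{7688}{34915} + \frac{5663}{877} = \frac{204466021}{30620455}$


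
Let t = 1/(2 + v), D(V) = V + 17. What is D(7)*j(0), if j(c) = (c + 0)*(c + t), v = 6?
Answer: 0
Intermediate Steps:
D(V) = 17 + V
t = 1/8 (t = 1/(2 + 6) = 1/8 ≈ 0.12500)
j(c) = c*(1/8 + c) (j(c) = (c + 0)*(c + 1/8) = c*(1/8 + c))
D(7)*j(0) = (17 + 7)*(0*(1/8 + 0)) = 24*(0*(1/8)) = 24*0 = 0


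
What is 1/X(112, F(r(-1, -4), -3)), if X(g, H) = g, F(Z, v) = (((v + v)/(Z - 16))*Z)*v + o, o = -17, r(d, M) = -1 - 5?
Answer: 1/112 ≈ 0.0089286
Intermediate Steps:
r(d, M) = -6
F(Z, v) = -17 + 2*Z*v**2/(-16 + Z) (F(Z, v) = (((v + v)/(Z - 16))*Z)*v - 17 = (((2*v)/(-16 + Z))*Z)*v - 17 = ((2*v/(-16 + Z))*Z)*v - 17 = (2*Z*v/(-16 + Z))*v - 17 = 2*Z*v**2/(-16 + Z) - 17 = -17 + 2*Z*v**2/(-16 + Z))
1/X(112, F(r(-1, -4), -3)) = 1/112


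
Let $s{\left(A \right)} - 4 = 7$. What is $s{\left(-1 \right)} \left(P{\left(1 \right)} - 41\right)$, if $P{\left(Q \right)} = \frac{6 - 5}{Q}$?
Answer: $-440$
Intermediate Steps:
$P{\left(Q \right)} = \frac{1}{Q}$ ($P{\left(Q \right)} = \frac{6 - 5}{Q} = 1 \frac{1}{Q} = \frac{1}{Q}$)
$s{\left(A \right)} = 11$ ($s{\left(A \right)} = 4 + 7 = 11$)
$s{\left(-1 \right)} \left(P{\left(1 \right)} - 41\right) = 11 \left(1^{-1} - 41\right) = 11 \left(1 - 41\right) = 11 \left(-40\right) = -440$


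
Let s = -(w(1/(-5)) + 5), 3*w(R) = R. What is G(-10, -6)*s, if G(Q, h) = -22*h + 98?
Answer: -3404/3 ≈ -1134.7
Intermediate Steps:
w(R) = R/3
G(Q, h) = 98 - 22*h
s = -74/15 (s = -((⅓)/(-5) + 5) = -((⅓)*(-⅕) + 5) = -(-1/15 + 5) = -1*74/15 = -74/15 ≈ -4.9333)
G(-10, -6)*s = (98 - 22*(-6))*(-74/15) = (98 + 132)*(-74/15) = 230*(-74/15) = -3404/3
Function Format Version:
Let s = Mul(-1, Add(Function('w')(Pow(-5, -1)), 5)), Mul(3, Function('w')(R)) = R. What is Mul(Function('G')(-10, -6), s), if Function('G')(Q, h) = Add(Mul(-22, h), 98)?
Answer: Rational(-3404, 3) ≈ -1134.7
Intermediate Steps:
Function('w')(R) = Mul(Rational(1, 3), R)
Function('G')(Q, h) = Add(98, Mul(-22, h))
s = Rational(-74, 15) (s = Mul(-1, Add(Mul(Rational(1, 3), Pow(-5, -1)), 5)) = Mul(-1, Add(Mul(Rational(1, 3), Rational(-1, 5)), 5)) = Mul(-1, Add(Rational(-1, 15), 5)) = Mul(-1, Rational(74, 15)) = Rational(-74, 15) ≈ -4.9333)
Mul(Function('G')(-10, -6), s) = Mul(Add(98, Mul(-22, -6)), Rational(-74, 15)) = Mul(Add(98, 132), Rational(-74, 15)) = Mul(230, Rational(-74, 15)) = Rational(-3404, 3)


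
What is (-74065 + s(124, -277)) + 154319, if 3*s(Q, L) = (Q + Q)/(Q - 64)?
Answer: 3611492/45 ≈ 80255.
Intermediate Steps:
s(Q, L) = 2*Q/(3*(-64 + Q)) (s(Q, L) = ((Q + Q)/(Q - 64))/3 = ((2*Q)/(-64 + Q))/3 = (2*Q/(-64 + Q))/3 = 2*Q/(3*(-64 + Q)))
(-74065 + s(124, -277)) + 154319 = (-74065 + (⅔)*124/(-64 + 124)) + 154319 = (-74065 + (⅔)*124/60) + 154319 = (-74065 + (⅔)*124*(1/60)) + 154319 = (-74065 + 62/45) + 154319 = -3332863/45 + 154319 = 3611492/45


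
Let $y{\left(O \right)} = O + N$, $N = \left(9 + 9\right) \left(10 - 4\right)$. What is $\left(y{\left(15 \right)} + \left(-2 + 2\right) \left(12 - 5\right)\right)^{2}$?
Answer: $15129$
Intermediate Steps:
$N = 108$ ($N = 18 \cdot 6 = 108$)
$y{\left(O \right)} = 108 + O$ ($y{\left(O \right)} = O + 108 = 108 + O$)
$\left(y{\left(15 \right)} + \left(-2 + 2\right) \left(12 - 5\right)\right)^{2} = \left(\left(108 + 15\right) + \left(-2 + 2\right) \left(12 - 5\right)\right)^{2} = \left(123 + 0 \cdot 7\right)^{2} = \left(123 + 0\right)^{2} = 123^{2} = 15129$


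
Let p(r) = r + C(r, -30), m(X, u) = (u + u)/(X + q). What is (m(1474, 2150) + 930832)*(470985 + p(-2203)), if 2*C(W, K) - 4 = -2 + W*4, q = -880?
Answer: 128381318994758/297 ≈ 4.3226e+11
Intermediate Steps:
C(W, K) = 1 + 2*W (C(W, K) = 2 + (-2 + W*4)/2 = 2 + (-2 + 4*W)/2 = 2 + (-1 + 2*W) = 1 + 2*W)
m(X, u) = 2*u/(-880 + X) (m(X, u) = (u + u)/(X - 880) = (2*u)/(-880 + X) = 2*u/(-880 + X))
p(r) = 1 + 3*r (p(r) = r + (1 + 2*r) = 1 + 3*r)
(m(1474, 2150) + 930832)*(470985 + p(-2203)) = (2*2150/(-880 + 1474) + 930832)*(470985 + (1 + 3*(-2203))) = (2*2150/594 + 930832)*(470985 + (1 - 6609)) = (2*2150*(1/594) + 930832)*(470985 - 6608) = (2150/297 + 930832)*464377 = (276459254/297)*464377 = 128381318994758/297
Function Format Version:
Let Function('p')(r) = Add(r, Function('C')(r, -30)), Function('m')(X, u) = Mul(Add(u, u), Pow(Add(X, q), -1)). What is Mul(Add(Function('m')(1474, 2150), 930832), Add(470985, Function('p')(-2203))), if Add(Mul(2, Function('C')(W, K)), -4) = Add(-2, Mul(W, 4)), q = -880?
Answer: Rational(128381318994758, 297) ≈ 4.3226e+11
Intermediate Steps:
Function('C')(W, K) = Add(1, Mul(2, W)) (Function('C')(W, K) = Add(2, Mul(Rational(1, 2), Add(-2, Mul(W, 4)))) = Add(2, Mul(Rational(1, 2), Add(-2, Mul(4, W)))) = Add(2, Add(-1, Mul(2, W))) = Add(1, Mul(2, W)))
Function('m')(X, u) = Mul(2, u, Pow(Add(-880, X), -1)) (Function('m')(X, u) = Mul(Add(u, u), Pow(Add(X, -880), -1)) = Mul(Mul(2, u), Pow(Add(-880, X), -1)) = Mul(2, u, Pow(Add(-880, X), -1)))
Function('p')(r) = Add(1, Mul(3, r)) (Function('p')(r) = Add(r, Add(1, Mul(2, r))) = Add(1, Mul(3, r)))
Mul(Add(Function('m')(1474, 2150), 930832), Add(470985, Function('p')(-2203))) = Mul(Add(Mul(2, 2150, Pow(Add(-880, 1474), -1)), 930832), Add(470985, Add(1, Mul(3, -2203)))) = Mul(Add(Mul(2, 2150, Pow(594, -1)), 930832), Add(470985, Add(1, -6609))) = Mul(Add(Mul(2, 2150, Rational(1, 594)), 930832), Add(470985, -6608)) = Mul(Add(Rational(2150, 297), 930832), 464377) = Mul(Rational(276459254, 297), 464377) = Rational(128381318994758, 297)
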